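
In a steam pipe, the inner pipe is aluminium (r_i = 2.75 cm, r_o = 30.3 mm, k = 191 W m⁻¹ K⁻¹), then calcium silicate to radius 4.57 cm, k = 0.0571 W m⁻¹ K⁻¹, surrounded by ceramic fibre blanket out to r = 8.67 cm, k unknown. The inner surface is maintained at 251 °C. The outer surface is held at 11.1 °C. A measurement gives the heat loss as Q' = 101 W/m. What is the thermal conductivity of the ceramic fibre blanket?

ΣR = ΔT/Q' = |251 − 11.1|/101 = 2.375 m·K/W
Known resistances:
  R'_aluminium = ln(0.0303/0.0275)/(2πk) = 0.09696/(2π·191) = 8.080×10^-5 m·K/W
  R'_calcium silicate = ln(0.0457/0.0303)/(2πk) = 0.4110/(2π·0.0571) = 1.145 m·K/W
R_ceramic fibre blanket = ΣR − ΣR_known = 2.375 − 1.145 = 1.230 m·K/W
ln(r₂/r₁)/(2πk) = 1.230 ⇒ k = 0.6404/(2π·1.230) = 0.0829 W/m·K

k = 0.0829 W/m·K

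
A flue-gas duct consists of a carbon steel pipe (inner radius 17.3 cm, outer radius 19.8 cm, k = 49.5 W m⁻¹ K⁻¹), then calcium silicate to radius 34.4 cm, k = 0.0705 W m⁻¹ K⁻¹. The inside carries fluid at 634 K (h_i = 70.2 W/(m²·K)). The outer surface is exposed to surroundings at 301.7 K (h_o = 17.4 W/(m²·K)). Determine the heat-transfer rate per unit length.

Treat each layer as a resistance in series:
  R'_conv,in = 1/(2πr h) = 1/(2π·0.173·70.2) = 0.01310 m·K/W
  R'_carbon steel = ln(0.198/0.173)/(2πk) = 0.1350/(2π·49.5) = 4.340×10^-4 m·K/W
  R'_calcium silicate = ln(0.344/0.198)/(2πk) = 0.5524/(2π·0.0705) = 1.247 m·K/W
  R'_conv,out = 1/(2πr h) = 1/(2π·0.344·17.4) = 0.02659 m·K/W
ΣR = 0.01310 + 4.340×10^-4 + 1.247 + 0.02659 = 1.287 m·K/W
Q' = ΔT/ΣR = (634 K − 301.7 K)/1.287 = 258 W/m

Q' = 258 W/m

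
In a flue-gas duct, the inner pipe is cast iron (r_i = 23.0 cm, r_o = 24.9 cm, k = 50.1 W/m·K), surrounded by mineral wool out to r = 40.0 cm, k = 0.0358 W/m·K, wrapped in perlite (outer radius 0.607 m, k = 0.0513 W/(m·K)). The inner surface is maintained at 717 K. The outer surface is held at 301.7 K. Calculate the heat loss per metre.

Q' = 122 W/m

Series thermal resistances, inner to outer:
  R'_cast iron = ln(0.249/0.230)/(2πk) = 0.07937/(2π·50.1) = 2.521×10^-4 m·K/W
  R'_mineral wool = ln(0.400/0.249)/(2πk) = 0.4740/(2π·0.0358) = 2.107 m·K/W
  R'_perlite = ln(0.607/0.400)/(2πk) = 0.4171/(2π·0.0513) = 1.294 m·K/W
ΣR = 2.521×10^-4 + 2.107 + 1.294 = 3.401 m·K/W
Q' = ΔT/ΣR = (717 K − 301.7 K)/3.401 = 122 W/m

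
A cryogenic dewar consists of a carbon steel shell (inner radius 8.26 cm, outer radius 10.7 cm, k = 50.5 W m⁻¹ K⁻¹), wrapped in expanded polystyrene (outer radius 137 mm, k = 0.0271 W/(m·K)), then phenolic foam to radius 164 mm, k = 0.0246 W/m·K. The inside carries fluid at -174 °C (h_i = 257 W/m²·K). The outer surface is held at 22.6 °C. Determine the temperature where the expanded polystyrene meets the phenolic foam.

T = -54.2 °C

Treat each layer as a resistance in series:
  R_conv,in = 1/(4πr²h) = 1/(4π·0.0826²·257) = 0.04538 K/W
  R_carbon steel = (1/0.0826 − 1/0.107)/(4πk) = 2.761/(4π·50.5) = 0.004350 K/W
  R_expanded polystyrene = (1/0.107 − 1/0.137)/(4πk) = 2.047/(4π·0.0271) = 6.009 K/W
  R_phenolic foam = (1/0.137 − 1/0.164)/(4πk) = 1.202/(4π·0.0246) = 3.887 K/W
ΣR = 0.04538 + 0.004350 + 6.009 + 3.887 = 9.946 K/W
Q = ΔT/ΣR = (-174 °C − 22.6 °C)/9.946 = -19.77 W
From the inner boundary to the expanded polystyrene/phenolic foam interface, ΣR_partial = 6.059 K/W.
T_interface = T_in − Q·ΣR_partial = -174 °C − (-19.77)(6.059) = -54.2 °C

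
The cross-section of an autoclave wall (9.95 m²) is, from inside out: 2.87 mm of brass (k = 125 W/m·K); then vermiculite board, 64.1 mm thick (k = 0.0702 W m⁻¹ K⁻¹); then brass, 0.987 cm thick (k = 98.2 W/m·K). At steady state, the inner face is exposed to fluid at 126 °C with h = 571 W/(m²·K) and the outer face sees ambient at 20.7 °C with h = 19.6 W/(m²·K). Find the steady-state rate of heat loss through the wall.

Resistance network (inner→outer):
  R_conv,in = 1/(hA) = 1/(571·9.95) = 1.760×10^-4 K/W
  R_brass = L/(kA) = 0.00287/(125·9.95) = 2.308×10^-6 K/W
  R_vermiculite board = L/(kA) = 0.0641/(0.0702·9.95) = 0.09177 K/W
  R_brass = L/(kA) = 0.00987/(98.2·9.95) = 1.010×10^-5 K/W
  R_conv,out = 1/(hA) = 1/(19.6·9.95) = 0.005128 K/W
ΣR = 1.760×10^-4 + 2.308×10^-6 + 0.09177 + 1.010×10^-5 + 0.005128 = 0.09709 K/W
Q = ΔT/ΣR = (126 °C − 20.7 °C)/0.09709 = 1080 W

Q = 1080 W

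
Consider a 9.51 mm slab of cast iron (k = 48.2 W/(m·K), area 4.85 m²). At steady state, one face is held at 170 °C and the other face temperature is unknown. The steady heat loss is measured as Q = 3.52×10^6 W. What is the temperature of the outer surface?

Sum the resistances:
  R_cast iron = L/(kA) = 0.00951/(48.2·4.85) = 4.068×10^-5 K/W
ΣR = 4.068×10^-5 K/W
ΔT = Q·ΣR = 3.52×10^6 × 4.068×10^-5 = 143.2 K
Heat flows outward, so T_out = T_in − ΔT = 170 − 143.2 = 26.8 °C

T_out = 26.8 °C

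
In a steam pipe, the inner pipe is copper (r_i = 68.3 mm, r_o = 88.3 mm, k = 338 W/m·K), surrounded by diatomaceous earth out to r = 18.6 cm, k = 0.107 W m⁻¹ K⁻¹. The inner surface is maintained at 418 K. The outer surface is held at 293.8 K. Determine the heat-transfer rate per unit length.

Resistance network (inner→outer):
  R'_copper = ln(0.0883/0.0683)/(2πk) = 0.2568/(2π·338) = 1.209×10^-4 m·K/W
  R'_diatomaceous earth = ln(0.186/0.0883)/(2πk) = 0.7450/(2π·0.107) = 1.108 m·K/W
ΣR = 1.209×10^-4 + 1.108 = 1.108 m·K/W
Q' = ΔT/ΣR = (418 K − 293.8 K)/1.108 = 112 W/m

Q' = 112 W/m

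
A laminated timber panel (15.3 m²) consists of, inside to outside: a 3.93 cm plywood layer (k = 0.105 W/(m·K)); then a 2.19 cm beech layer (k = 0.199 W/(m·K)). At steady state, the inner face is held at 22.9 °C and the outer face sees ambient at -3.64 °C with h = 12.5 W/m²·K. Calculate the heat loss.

Q = 720 W

Resistance network (inner→outer):
  R_plywood = L/(kA) = 0.0393/(0.105·15.3) = 0.02446 K/W
  R_beech = L/(kA) = 0.0219/(0.199·15.3) = 0.007193 K/W
  R_conv,out = 1/(hA) = 1/(12.5·15.3) = 0.005229 K/W
ΣR = 0.02446 + 0.007193 + 0.005229 = 0.03688 K/W
Q = ΔT/ΣR = (22.9 °C − -3.64 °C)/0.03688 = 720 W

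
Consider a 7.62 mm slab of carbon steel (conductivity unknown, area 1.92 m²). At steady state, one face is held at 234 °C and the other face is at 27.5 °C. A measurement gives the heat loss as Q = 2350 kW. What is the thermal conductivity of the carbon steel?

k = 45.2 W/m·K

ΣR = ΔT/Q = |234 − 27.5|/2.35×10^6 = 8.787×10^-5 K/W
L/(kA) = 8.787×10^-5 ⇒ k = 0.00762/(8.787×10^-5·1.92) = 45.2 W/m·K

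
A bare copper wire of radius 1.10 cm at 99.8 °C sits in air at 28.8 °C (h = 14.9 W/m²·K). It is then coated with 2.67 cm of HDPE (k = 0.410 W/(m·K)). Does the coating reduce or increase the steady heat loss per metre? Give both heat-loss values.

Critical radius for a cylinder: r_cr = k/h = 0.0275 m = 2.75 cm.
Outer radius after coating: r₂ = 0.0110 + 0.0267 = 0.0377 m.
r₁ < r_cr < r₂: heat loss rises to a maximum at r_cr then falls. Whether the coating helps depends on whether Q(r₂) has dropped back below Q(r₁).
Bare: R = 1/(2πr₁h) = 0.9710 m·K/W; Q = 71/0.9710 = 73.1 W/m.
Coated: R = R_cond + R_conv = 0.7615 m·K/W; Q = 71/0.7615 = 93.2 W/m.

increases: 73.1 → 93.2 W/m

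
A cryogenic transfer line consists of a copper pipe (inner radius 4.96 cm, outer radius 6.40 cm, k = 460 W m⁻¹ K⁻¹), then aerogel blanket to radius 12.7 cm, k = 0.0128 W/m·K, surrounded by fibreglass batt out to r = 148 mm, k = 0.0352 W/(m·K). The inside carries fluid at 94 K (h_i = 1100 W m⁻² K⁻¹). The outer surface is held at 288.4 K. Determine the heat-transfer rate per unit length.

Q' = 21.1 W/m

Resistance network (inner→outer):
  R'_conv,in = 1/(2πr h) = 1/(2π·0.0496·1100) = 0.002917 m·K/W
  R'_copper = ln(0.0640/0.0496)/(2πk) = 0.2549/(2π·460) = 8.819×10^-5 m·K/W
  R'_aerogel blanket = ln(0.127/0.0640)/(2πk) = 0.6853/(2π·0.0128) = 8.521 m·K/W
  R'_fibreglass batt = ln(0.148/0.127)/(2πk) = 0.1530/(2π·0.0352) = 0.6919 m·K/W
ΣR = 0.002917 + 8.819×10^-5 + 8.521 + 0.6919 = 9.216 m·K/W
Q' = ΔT/ΣR = (94 K − 288.4 K)/9.216 = -21.1 W/m
(Negative Q' ⇒ heat flows inward; heat gain = 21.1 W/m.)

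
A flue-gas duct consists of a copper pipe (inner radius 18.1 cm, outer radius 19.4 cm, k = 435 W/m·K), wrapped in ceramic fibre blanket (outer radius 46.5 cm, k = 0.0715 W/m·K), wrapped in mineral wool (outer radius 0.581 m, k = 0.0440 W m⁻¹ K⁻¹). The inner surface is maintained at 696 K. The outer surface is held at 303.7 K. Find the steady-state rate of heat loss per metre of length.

Q' = 143 W/m

Resistance network (inner→outer):
  R'_copper = ln(0.194/0.181)/(2πk) = 0.06936/(2π·435) = 2.538×10^-5 m·K/W
  R'_ceramic fibre blanket = ln(0.465/0.194)/(2πk) = 0.8742/(2π·0.0715) = 1.946 m·K/W
  R'_mineral wool = ln(0.581/0.465)/(2πk) = 0.2227/(2π·0.0440) = 0.8056 m·K/W
ΣR = 2.538×10^-5 + 1.946 + 0.8056 = 2.752 m·K/W
Q' = ΔT/ΣR = (696 K − 303.7 K)/2.752 = 143 W/m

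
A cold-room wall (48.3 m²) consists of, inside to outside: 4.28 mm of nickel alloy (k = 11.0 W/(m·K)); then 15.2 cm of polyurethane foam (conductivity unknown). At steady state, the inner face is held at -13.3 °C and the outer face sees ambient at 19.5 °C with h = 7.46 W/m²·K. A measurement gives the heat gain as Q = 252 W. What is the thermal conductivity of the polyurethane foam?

ΣR = ΔT/Q = |-13.3 − 19.5|/252 = 0.1302 K/W
Known resistances:
  R_nickel alloy = L/(kA) = 0.00428/(11.0·48.3) = 8.056×10^-6 K/W
  R_conv,out = 1/(hA) = 1/(7.46·48.3) = 0.002775 K/W
R_polyurethane foam = ΣR − ΣR_known = 0.1302 − 0.002783 = 0.1274 K/W
L/(kA) = 0.1274 ⇒ k = 0.152/(0.1274·48.3) = 0.0247 W/m·K

k = 0.0247 W/m·K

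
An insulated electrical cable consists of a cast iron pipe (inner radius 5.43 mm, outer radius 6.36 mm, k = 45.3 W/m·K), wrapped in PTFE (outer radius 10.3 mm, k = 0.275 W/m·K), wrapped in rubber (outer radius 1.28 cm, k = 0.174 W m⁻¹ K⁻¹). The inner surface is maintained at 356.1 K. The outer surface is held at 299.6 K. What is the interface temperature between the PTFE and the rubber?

T = 323.1 K

Resistance network (inner→outer):
  R'_cast iron = ln(0.00636/0.00543)/(2πk) = 0.1581/(2π·45.3) = 5.554×10^-4 m·K/W
  R'_PTFE = ln(0.0103/0.00636)/(2πk) = 0.4821/(2π·0.275) = 0.2790 m·K/W
  R'_rubber = ln(0.0128/0.0103)/(2πk) = 0.2173/(2π·0.174) = 0.1988 m·K/W
ΣR = 5.554×10^-4 + 0.2790 + 0.1988 = 0.4784 m·K/W
Q' = ΔT/ΣR = (356.1 K − 299.6 K)/0.4784 = 118.1 W/m
From the inner boundary to the PTFE/rubber interface, ΣR_partial = 0.2796 m·K/W.
T_interface = T_in − Q'·ΣR_partial = 356.1 K − (118.1)(0.2796) = 323.1 K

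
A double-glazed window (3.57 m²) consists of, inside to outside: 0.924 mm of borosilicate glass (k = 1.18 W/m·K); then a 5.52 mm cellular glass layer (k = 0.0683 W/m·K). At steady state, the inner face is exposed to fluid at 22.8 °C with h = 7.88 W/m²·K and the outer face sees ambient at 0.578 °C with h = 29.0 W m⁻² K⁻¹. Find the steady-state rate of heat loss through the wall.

Series thermal resistances, inner to outer:
  R_conv,in = 1/(hA) = 1/(7.88·3.57) = 0.03555 K/W
  R_borosilicate glass = L/(kA) = 9.24×10^-4/(1.18·3.57) = 2.193×10^-4 K/W
  R_cellular glass = L/(kA) = 0.00552/(0.0683·3.57) = 0.02264 K/W
  R_conv,out = 1/(hA) = 1/(29.0·3.57) = 0.009659 K/W
ΣR = 0.03555 + 2.193×10^-4 + 0.02264 + 0.009659 = 0.06807 K/W
Q = ΔT/ΣR = (22.8 °C − 0.578 °C)/0.06807 = 326 W

Q = 326 W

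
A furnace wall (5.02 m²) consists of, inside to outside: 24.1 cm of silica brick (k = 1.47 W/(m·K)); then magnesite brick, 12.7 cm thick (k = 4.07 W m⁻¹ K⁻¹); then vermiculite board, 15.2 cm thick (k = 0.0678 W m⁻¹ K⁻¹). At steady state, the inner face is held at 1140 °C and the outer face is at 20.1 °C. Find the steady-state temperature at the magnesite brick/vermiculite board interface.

T = 1050 °C

Series thermal resistances, inner to outer:
  R_silica brick = L/(kA) = 0.241/(1.47·5.02) = 0.03266 K/W
  R_magnesite brick = L/(kA) = 0.127/(4.07·5.02) = 0.006216 K/W
  R_vermiculite board = L/(kA) = 0.152/(0.0678·5.02) = 0.4466 K/W
ΣR = 0.03266 + 0.006216 + 0.4466 = 0.4855 K/W
Q = ΔT/ΣR = (1140 °C − 20.1 °C)/0.4855 = 2307 W
From the inner boundary to the magnesite brick/vermiculite board interface, ΣR_partial = 0.03888 K/W.
T_interface = T_in − Q·ΣR_partial = 1140 °C − (2307)(0.03888) = 1050 °C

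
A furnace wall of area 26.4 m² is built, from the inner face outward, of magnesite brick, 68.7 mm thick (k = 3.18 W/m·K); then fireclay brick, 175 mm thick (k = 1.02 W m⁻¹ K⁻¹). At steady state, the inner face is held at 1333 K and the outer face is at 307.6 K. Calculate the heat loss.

Q = 1.40×10^5 W

Treat each layer as a resistance in series:
  R_magnesite brick = L/(kA) = 0.0687/(3.18·26.4) = 8.183×10^-4 K/W
  R_fireclay brick = L/(kA) = 0.175/(1.02·26.4) = 0.006499 K/W
ΣR = 8.183×10^-4 + 0.006499 = 0.007317 K/W
Q = ΔT/ΣR = (1333 K − 307.6 K)/0.007317 = 1.40×10^5 W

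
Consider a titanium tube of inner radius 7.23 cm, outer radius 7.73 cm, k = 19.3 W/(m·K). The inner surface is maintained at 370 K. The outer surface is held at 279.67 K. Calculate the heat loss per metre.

Q' = 164 kW/m

Q' = 2πk·ΔT/ln(r₂/r₁) = 2π × 19.3 × 90.33 / ln(0.0773/0.0723) = 1.64×10^5 W/m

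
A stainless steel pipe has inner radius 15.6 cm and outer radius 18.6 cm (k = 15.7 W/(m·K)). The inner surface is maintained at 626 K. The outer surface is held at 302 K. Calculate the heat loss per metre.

Q' = 182 kW/m

Q' = 2πk·ΔT/ln(r₂/r₁) = 2π × 15.7 × 324 / ln(0.186/0.156) = 1.82×10^5 W/m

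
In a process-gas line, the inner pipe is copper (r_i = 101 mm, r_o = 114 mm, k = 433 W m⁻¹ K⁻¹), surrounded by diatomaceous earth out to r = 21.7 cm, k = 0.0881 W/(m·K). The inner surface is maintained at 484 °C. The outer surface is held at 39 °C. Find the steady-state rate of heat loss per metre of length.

Resistance network (inner→outer):
  R'_copper = ln(0.114/0.101)/(2πk) = 0.1211/(2π·433) = 4.450×10^-5 m·K/W
  R'_diatomaceous earth = ln(0.217/0.114)/(2πk) = 0.6437/(2π·0.0881) = 1.163 m·K/W
ΣR = 4.450×10^-5 + 1.163 = 1.163 m·K/W
Q' = ΔT/ΣR = (484 °C − 39 °C)/1.163 = 383 W/m

Q' = 383 W/m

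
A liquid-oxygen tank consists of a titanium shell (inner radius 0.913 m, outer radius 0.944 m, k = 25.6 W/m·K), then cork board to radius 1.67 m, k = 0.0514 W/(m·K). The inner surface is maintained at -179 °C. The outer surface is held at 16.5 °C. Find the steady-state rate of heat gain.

Series thermal resistances, inner to outer:
  R_titanium = (1/0.913 − 1/0.944)/(4πk) = 0.03597/(4π·25.6) = 1.118×10^-4 K/W
  R_cork board = (1/0.944 − 1/1.67)/(4πk) = 0.4605/(4π·0.0514) = 0.7130 K/W
ΣR = 1.118×10^-4 + 0.7130 = 0.7131 K/W
Q = ΔT/ΣR = (-179 °C − 16.5 °C)/0.7131 = -274 W
(Negative Q ⇒ heat flows inward; heat gain = 274 W.)

Q = 274 W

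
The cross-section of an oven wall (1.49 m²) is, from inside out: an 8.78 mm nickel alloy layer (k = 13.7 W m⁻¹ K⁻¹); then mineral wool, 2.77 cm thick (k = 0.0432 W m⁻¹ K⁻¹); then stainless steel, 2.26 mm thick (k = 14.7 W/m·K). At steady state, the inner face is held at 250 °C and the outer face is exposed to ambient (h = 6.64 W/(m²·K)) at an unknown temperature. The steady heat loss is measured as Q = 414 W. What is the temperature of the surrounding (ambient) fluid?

Series resistances:
  R_nickel alloy = L/(kA) = 0.00878/(13.7·1.49) = 4.301×10^-4 K/W
  R_mineral wool = L/(kA) = 0.0277/(0.0432·1.49) = 0.4303 K/W
  R_stainless steel = L/(kA) = 0.00226/(14.7·1.49) = 1.032×10^-4 K/W
  R_conv,out = 1/(hA) = 1/(6.64·1.49) = 0.1011 K/W
ΣR = 0.5319 K/W
ΔT = Q·ΣR = 414 × 0.5319 = 220.2 K
Heat flows outward, so T_out = T_in − ΔT = 250 − 220.2 = 29.8 °C

T_out = 29.8 °C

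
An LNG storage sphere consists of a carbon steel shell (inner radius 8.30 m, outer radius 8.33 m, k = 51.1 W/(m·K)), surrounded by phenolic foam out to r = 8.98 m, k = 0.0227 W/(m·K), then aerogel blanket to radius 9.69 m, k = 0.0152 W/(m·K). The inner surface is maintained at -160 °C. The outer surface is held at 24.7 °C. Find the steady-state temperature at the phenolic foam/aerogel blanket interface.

Resistance network (inner→outer):
  R_carbon steel = (1/8.30 − 1/8.33)/(4πk) = 4.339×10^-4/(4π·51.1) = 6.757×10^-7 K/W
  R_phenolic foam = (1/8.33 − 1/8.98)/(4πk) = 0.008689/(4π·0.0227) = 0.03046 K/W
  R_aerogel blanket = (1/8.98 − 1/9.69)/(4πk) = 0.008159/(4π·0.0152) = 0.04272 K/W
ΣR = 6.757×10^-7 + 0.03046 + 0.04272 = 0.07318 K/W
Q = ΔT/ΣR = (-160 °C − 24.7 °C)/0.07318 = -2524 W
From the inner boundary to the phenolic foam/aerogel blanket interface, ΣR_partial = 0.03046 K/W.
T_interface = T_in − Q·ΣR_partial = -160 °C − (-2524)(0.03046) = -83.1 °C

T = -83.1 °C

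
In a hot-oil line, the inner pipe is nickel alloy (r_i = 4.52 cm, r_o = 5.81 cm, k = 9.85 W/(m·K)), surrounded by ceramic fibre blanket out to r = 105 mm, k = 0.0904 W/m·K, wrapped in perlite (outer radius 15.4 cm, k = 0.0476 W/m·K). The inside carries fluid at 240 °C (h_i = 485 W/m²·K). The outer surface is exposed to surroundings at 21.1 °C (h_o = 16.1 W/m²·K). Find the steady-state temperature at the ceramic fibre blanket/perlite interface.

T = 144 °C

Series thermal resistances, inner to outer:
  R'_conv,in = 1/(2πr h) = 1/(2π·0.0452·485) = 0.007260 m·K/W
  R'_nickel alloy = ln(0.0581/0.0452)/(2πk) = 0.2511/(2π·9.85) = 0.004057 m·K/W
  R'_ceramic fibre blanket = ln(0.105/0.0581)/(2πk) = 0.5918/(2π·0.0904) = 1.042 m·K/W
  R'_perlite = ln(0.154/0.105)/(2πk) = 0.3830/(2π·0.0476) = 1.281 m·K/W
  R'_conv,out = 1/(2πr h) = 1/(2π·0.154·16.1) = 0.06419 m·K/W
ΣR = 0.007260 + 0.004057 + 1.042 + 1.281 + 0.06419 = 2.399 m·K/W
Q' = ΔT/ΣR = (240 °C − 21.1 °C)/2.399 = 91.25 W/m
From the inner boundary to the ceramic fibre blanket/perlite interface, ΣR_partial = 1.053 m·K/W.
T_interface = T_in − Q'·ΣR_partial = 240 °C − (91.25)(1.053) = 144 °C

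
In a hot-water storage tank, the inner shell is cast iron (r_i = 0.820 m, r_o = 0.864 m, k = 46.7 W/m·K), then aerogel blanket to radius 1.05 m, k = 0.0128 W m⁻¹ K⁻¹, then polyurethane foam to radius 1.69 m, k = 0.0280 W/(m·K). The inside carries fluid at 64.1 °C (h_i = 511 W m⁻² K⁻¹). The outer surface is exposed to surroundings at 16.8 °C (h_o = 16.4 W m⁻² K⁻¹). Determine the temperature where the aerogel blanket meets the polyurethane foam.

Resistance network (inner→outer):
  R_conv,in = 1/(4πr²h) = 1/(4π·0.820²·511) = 2.316×10^-4 K/W
  R_cast iron = (1/0.820 − 1/0.864)/(4πk) = 0.06210/(4π·46.7) = 1.058×10^-4 K/W
  R_aerogel blanket = (1/0.864 − 1/1.05)/(4πk) = 0.2050/(4π·0.0128) = 1.275 K/W
  R_polyurethane foam = (1/1.05 − 1/1.69)/(4πk) = 0.3607/(4π·0.0280) = 1.025 K/W
  R_conv,out = 1/(4πr²h) = 1/(4π·1.69²·16.4) = 0.001699 K/W
ΣR = 2.316×10^-4 + 1.058×10^-4 + 1.275 + 1.025 + 0.001699 = 2.302 K/W
Q = ΔT/ΣR = (64.1 °C − 16.8 °C)/2.302 = 20.55 W
From the inner boundary to the aerogel blanket/polyurethane foam interface, ΣR_partial = 1.275 K/W.
T_interface = T_in − Q·ΣR_partial = 64.1 °C − (20.55)(1.275) = 37.9 °C

T = 37.9 °C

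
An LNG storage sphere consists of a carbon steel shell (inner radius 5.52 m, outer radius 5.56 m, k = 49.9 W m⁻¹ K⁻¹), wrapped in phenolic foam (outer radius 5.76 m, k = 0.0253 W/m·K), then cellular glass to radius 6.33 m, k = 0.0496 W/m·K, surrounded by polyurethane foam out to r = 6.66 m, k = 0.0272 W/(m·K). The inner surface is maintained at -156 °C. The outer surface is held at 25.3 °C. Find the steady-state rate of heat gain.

Q = 2680 W

Series thermal resistances, inner to outer:
  R_carbon steel = (1/5.52 − 1/5.56)/(4πk) = 0.001303/(4π·49.9) = 2.078×10^-6 K/W
  R_phenolic foam = (1/5.56 − 1/5.76)/(4πk) = 0.006245/(4π·0.0253) = 0.01964 K/W
  R_cellular glass = (1/5.76 − 1/6.33)/(4πk) = 0.01563/(4π·0.0496) = 0.02508 K/W
  R_polyurethane foam = (1/6.33 − 1/6.66)/(4πk) = 0.007828/(4π·0.0272) = 0.02290 K/W
ΣR = 2.078×10^-6 + 0.01964 + 0.02508 + 0.02290 = 0.06762 K/W
Q = ΔT/ΣR = (-156 °C − 25.3 °C)/0.06762 = -2680 W
(Negative Q ⇒ heat flows inward; heat gain = 2680 W.)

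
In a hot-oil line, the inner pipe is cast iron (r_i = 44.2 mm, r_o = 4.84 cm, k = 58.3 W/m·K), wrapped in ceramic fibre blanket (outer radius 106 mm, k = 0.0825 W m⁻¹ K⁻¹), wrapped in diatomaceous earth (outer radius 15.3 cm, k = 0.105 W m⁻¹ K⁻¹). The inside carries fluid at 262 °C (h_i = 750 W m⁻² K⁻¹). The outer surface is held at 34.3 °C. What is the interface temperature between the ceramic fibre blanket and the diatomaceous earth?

T = 95.4 °C

Treat each layer as a resistance in series:
  R'_conv,in = 1/(2πr h) = 1/(2π·0.0442·750) = 0.004801 m·K/W
  R'_cast iron = ln(0.0484/0.0442)/(2πk) = 0.09078/(2π·58.3) = 2.478×10^-4 m·K/W
  R'_ceramic fibre blanket = ln(0.106/0.0484)/(2πk) = 0.7839/(2π·0.0825) = 1.512 m·K/W
  R'_diatomaceous earth = ln(0.153/0.106)/(2πk) = 0.3670/(2π·0.105) = 0.5563 m·K/W
ΣR = 0.004801 + 2.478×10^-4 + 1.512 + 0.5563 = 2.073 m·K/W
Q' = ΔT/ΣR = (262 °C − 34.3 °C)/2.073 = 109.8 W/m
From the inner boundary to the ceramic fibre blanket/diatomaceous earth interface, ΣR_partial = 1.517 m·K/W.
T_interface = T_in − Q'·ΣR_partial = 262 °C − (109.8)(1.517) = 95.4 °C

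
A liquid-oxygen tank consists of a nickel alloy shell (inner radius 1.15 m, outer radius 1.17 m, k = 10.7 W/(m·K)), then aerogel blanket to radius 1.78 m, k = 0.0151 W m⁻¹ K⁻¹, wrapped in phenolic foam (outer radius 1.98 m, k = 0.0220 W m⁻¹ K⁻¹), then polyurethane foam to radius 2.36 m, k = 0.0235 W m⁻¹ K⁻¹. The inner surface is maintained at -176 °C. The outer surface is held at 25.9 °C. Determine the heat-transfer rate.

Resistance network (inner→outer):
  R_nickel alloy = (1/1.15 − 1/1.17)/(4πk) = 0.01486/(4π·10.7) = 1.105×10^-4 K/W
  R_aerogel blanket = (1/1.17 − 1/1.78)/(4πk) = 0.2929/(4π·0.0151) = 1.544 K/W
  R_phenolic foam = (1/1.78 − 1/1.98)/(4πk) = 0.05675/(4π·0.0220) = 0.2053 K/W
  R_polyurethane foam = (1/1.98 − 1/2.36)/(4πk) = 0.08132/(4π·0.0235) = 0.2754 K/W
ΣR = 1.105×10^-4 + 1.544 + 0.2053 + 0.2754 = 2.025 K/W
Q = ΔT/ΣR = (-176 °C − 25.9 °C)/2.025 = -99.7 W
(Negative Q ⇒ heat flows inward; heat gain = 99.7 W.)

Q = 99.7 W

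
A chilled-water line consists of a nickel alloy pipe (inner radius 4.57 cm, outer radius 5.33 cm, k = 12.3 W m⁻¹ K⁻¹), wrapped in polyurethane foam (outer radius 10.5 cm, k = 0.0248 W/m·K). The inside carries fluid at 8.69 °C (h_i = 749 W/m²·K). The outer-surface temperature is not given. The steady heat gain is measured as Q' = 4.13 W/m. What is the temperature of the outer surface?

Series resistances:
  R'_conv,in = 1/(2πr h) = 1/(2π·0.0457·749) = 0.004650 m·K/W
  R'_nickel alloy = ln(0.0533/0.0457)/(2πk) = 0.1538/(2π·12.3) = 0.001991 m·K/W
  R'_polyurethane foam = ln(0.105/0.0533)/(2πk) = 0.6780/(2π·0.0248) = 4.351 m·K/W
ΣR = 4.358 m·K/W
ΔT = Q'·ΣR = 4.13 × 4.358 = 18.00 K
Heat flows inward, so T_out = T_in + ΔT = 8.69 + 18.00 = 26.7 °C

T_out = 26.7 °C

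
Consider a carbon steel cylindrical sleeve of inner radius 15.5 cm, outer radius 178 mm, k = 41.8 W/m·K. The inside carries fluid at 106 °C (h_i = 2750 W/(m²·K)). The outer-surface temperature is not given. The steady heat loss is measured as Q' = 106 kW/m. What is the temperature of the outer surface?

Series resistances:
  R'_conv,in = 1/(2πr h) = 1/(2π·0.155·2750) = 3.734×10^-4 m·K/W
  R'_carbon steel = ln(0.178/0.155)/(2πk) = 0.1384/(2π·41.8) = 5.268×10^-4 m·K/W
ΣR = 9.002×10^-4 m·K/W
ΔT = Q'·ΣR = 1.06×10^5 × 9.002×10^-4 = 95.42 K
Heat flows outward, so T_out = T_in − ΔT = 106 − 95.42 = 10.6 °C

T_out = 10.6 °C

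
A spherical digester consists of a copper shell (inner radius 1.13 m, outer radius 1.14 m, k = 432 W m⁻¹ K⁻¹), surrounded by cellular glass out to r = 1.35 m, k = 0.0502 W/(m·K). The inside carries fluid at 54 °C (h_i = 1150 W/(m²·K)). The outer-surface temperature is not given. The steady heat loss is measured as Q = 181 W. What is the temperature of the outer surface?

T_out = 14.8 °C

Series resistances:
  R_conv,in = 1/(4πr²h) = 1/(4π·1.13²·1150) = 5.419×10^-5 K/W
  R_copper = (1/1.13 − 1/1.14)/(4πk) = 0.007763/(4π·432) = 1.430×10^-6 K/W
  R_cellular glass = (1/1.14 − 1/1.35)/(4πk) = 0.1365/(4π·0.0502) = 0.2163 K/W
ΣR = 0.2164 K/W
ΔT = Q·ΣR = 181 × 0.2164 = 39.17 K
Heat flows outward, so T_out = T_in − ΔT = 54 − 39.17 = 14.8 °C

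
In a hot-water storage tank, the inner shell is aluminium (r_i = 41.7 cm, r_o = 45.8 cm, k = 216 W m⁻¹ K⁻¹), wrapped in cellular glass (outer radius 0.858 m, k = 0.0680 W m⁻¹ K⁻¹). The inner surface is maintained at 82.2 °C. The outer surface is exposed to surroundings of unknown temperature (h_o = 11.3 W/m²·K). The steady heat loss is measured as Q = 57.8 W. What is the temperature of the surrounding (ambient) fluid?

T_out = 12.8 °C

Series resistances:
  R_aluminium = (1/0.417 − 1/0.458)/(4πk) = 0.2147/(4π·216) = 7.909×10^-5 K/W
  R_cellular glass = (1/0.458 − 1/0.858)/(4πk) = 1.018/(4π·0.0680) = 1.191 K/W
  R_conv,out = 1/(4πr²h) = 1/(4π·0.858²·11.3) = 0.009566 K/W
ΣR = 1.201 K/W
ΔT = Q·ΣR = 57.8 × 1.201 = 69.42 K
Heat flows outward, so T_out = T_in − ΔT = 82.2 − 69.42 = 12.8 °C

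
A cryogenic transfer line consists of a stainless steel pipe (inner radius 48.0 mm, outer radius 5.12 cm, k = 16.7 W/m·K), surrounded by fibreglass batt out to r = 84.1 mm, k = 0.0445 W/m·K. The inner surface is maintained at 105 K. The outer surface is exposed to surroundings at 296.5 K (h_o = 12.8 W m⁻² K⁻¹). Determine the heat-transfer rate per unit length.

Resistance network (inner→outer):
  R'_stainless steel = ln(0.0512/0.0480)/(2πk) = 0.06454/(2π·16.7) = 6.151×10^-4 m·K/W
  R'_fibreglass batt = ln(0.0841/0.0512)/(2πk) = 0.4963/(2π·0.0445) = 1.775 m·K/W
  R'_conv,out = 1/(2πr h) = 1/(2π·0.0841·12.8) = 0.1478 m·K/W
ΣR = 6.151×10^-4 + 1.775 + 0.1478 = 1.923 m·K/W
Q' = ΔT/ΣR = (105 K − 296.5 K)/1.923 = -99.6 W/m
(Negative Q' ⇒ heat flows inward; heat gain = 99.6 W/m.)

Q' = 99.6 W/m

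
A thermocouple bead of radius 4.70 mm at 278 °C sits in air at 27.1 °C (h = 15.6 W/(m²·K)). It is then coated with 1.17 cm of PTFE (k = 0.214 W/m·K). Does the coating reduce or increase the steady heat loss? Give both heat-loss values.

increases: 1.09 → 3.33 W

Critical radius for a sphere: r_cr = 2k/h = 0.0274 m = 2.74 cm.
Outer radius after coating: r₂ = 0.00470 + 0.0117 = 0.01640 m.
Since r₁ < r_cr and r₂ ≤ r_cr, the coating moves toward the maximum at r_cr — heat loss rises.
Bare: R = 1/(4πr₁²h) = 230.9 K/W; Q = 250.9/230.9 = 1.09 W.
Coated: R = R_cond + R_conv = 75.41 K/W; Q = 250.9/75.41 = 3.33 W.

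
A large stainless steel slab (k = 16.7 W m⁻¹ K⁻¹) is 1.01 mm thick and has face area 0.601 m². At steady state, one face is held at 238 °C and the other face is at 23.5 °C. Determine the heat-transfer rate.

Q = 2.13×10^6 W

Q = kA·ΔT/L = 16.7 × 0.601 × |238 °C − 23.5 °C| / 0.00101 = 2.13×10^6 W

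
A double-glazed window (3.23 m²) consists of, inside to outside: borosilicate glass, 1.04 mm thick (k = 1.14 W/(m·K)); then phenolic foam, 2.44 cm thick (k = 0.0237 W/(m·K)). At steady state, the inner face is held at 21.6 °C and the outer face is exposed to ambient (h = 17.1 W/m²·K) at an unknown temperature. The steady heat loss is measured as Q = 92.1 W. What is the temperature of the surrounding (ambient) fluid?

Series resistances:
  R_borosilicate glass = L/(kA) = 0.00104/(1.14·3.23) = 2.824×10^-4 K/W
  R_phenolic foam = L/(kA) = 0.0244/(0.0237·3.23) = 0.3187 K/W
  R_conv,out = 1/(hA) = 1/(17.1·3.23) = 0.01811 K/W
ΣR = 0.3371 K/W
ΔT = Q·ΣR = 92.1 × 0.3371 = 31.05 K
Heat flows outward, so T_out = T_in − ΔT = 21.6 − 31.05 = -9.45 °C

T_out = -9.45 °C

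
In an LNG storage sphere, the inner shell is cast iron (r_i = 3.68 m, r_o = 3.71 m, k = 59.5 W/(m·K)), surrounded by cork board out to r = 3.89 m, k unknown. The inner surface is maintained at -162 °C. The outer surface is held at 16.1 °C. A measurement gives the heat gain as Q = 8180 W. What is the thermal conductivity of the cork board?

ΣR = ΔT/Q = |-162 − 16.1|/8180 = 0.02177 K/W
Known resistances:
  R_cast iron = (1/3.68 − 1/3.71)/(4πk) = 0.002197/(4π·59.5) = 2.939×10^-6 K/W
R_cork board = ΣR − ΣR_known = 0.02177 − 2.939×10^-6 = 0.02177 K/W
(1/r₁−1/r₂)/(4πk) = 0.02177 ⇒ k = 0.01247/(4π·0.02177) = 0.0456 W/m·K

k = 0.0456 W/m·K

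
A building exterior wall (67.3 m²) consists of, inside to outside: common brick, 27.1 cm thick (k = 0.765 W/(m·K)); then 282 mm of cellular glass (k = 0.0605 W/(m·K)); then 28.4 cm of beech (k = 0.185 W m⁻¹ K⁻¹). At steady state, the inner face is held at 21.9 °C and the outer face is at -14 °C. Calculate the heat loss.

Resistance network (inner→outer):
  R_common brick = L/(kA) = 0.271/(0.765·67.3) = 0.005264 K/W
  R_cellular glass = L/(kA) = 0.282/(0.0605·67.3) = 0.06926 K/W
  R_beech = L/(kA) = 0.284/(0.185·67.3) = 0.02281 K/W
ΣR = 0.005264 + 0.06926 + 0.02281 = 0.09733 K/W
Q = ΔT/ΣR = (21.9 °C − -14 °C)/0.09733 = 369 W

Q = 369 W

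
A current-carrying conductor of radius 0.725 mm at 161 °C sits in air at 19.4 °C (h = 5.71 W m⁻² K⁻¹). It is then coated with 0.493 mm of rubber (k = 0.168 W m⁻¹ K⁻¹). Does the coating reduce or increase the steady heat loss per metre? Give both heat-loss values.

Critical radius for a cylinder: r_cr = k/h = 0.0294 m = 2.94 cm.
Outer radius after coating: r₂ = 7.25×10^-4 + 4.93×10^-4 = 0.001218 m.
Since r₁ < r_cr and r₂ ≤ r_cr, the coating moves toward the maximum at r_cr — heat loss rises.
Bare: R = 1/(2πr₁h) = 38.45 m·K/W; Q = 141.6/38.45 = 3.68 W/m.
Coated: R = R_cond + R_conv = 23.38 m·K/W; Q = 141.6/23.38 = 6.06 W/m.

increases: 3.68 → 6.06 W/m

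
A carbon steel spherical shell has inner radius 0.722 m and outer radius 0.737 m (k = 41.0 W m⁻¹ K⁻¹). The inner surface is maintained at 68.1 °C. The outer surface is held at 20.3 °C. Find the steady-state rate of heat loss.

Q = 874 kW

Q = 4πk·ΔT/(1/r₁ − 1/r₂) = 4π × 41.0 × 47.8 / (1/0.722 − 1/0.737) = 8.74×10^5 W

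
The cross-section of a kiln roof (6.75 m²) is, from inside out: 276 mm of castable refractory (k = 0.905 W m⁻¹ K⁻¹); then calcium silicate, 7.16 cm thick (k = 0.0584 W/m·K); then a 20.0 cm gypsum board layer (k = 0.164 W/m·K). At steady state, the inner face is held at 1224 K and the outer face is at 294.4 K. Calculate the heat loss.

Resistance network (inner→outer):
  R_castable refractory = L/(kA) = 0.276/(0.905·6.75) = 0.04518 K/W
  R_calcium silicate = L/(kA) = 0.0716/(0.0584·6.75) = 0.1816 K/W
  R_gypsum board = L/(kA) = 0.200/(0.164·6.75) = 0.1807 K/W
ΣR = 0.04518 + 0.1816 + 0.1807 = 0.4075 K/W
Q = ΔT/ΣR = (1224 K − 294.4 K)/0.4075 = 2280 W

Q = 2.28 kW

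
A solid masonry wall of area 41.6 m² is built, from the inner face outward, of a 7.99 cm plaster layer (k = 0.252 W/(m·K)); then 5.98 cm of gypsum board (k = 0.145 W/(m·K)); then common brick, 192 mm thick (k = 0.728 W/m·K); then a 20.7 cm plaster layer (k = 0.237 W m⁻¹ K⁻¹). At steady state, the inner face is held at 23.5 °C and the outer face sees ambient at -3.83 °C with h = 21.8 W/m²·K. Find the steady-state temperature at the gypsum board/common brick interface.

Series thermal resistances, inner to outer:
  R_plaster = L/(kA) = 0.0799/(0.252·41.6) = 0.007622 K/W
  R_gypsum board = L/(kA) = 0.0598/(0.145·41.6) = 0.009914 K/W
  R_common brick = L/(kA) = 0.192/(0.728·41.6) = 0.006340 K/W
  R_plaster = L/(kA) = 0.207/(0.237·41.6) = 0.02100 K/W
  R_conv,out = 1/(hA) = 1/(21.8·41.6) = 0.001103 K/W
ΣR = 0.007622 + 0.009914 + 0.006340 + 0.02100 + 0.001103 = 0.04598 K/W
Q = ΔT/ΣR = (23.5 °C − -3.83 °C)/0.04598 = 594.4 W
From the inner boundary to the gypsum board/common brick interface, ΣR_partial = 0.01754 K/W.
T_interface = T_in − Q·ΣR_partial = 23.5 °C − (594.4)(0.01754) = 13.1 °C

T = 13.1 °C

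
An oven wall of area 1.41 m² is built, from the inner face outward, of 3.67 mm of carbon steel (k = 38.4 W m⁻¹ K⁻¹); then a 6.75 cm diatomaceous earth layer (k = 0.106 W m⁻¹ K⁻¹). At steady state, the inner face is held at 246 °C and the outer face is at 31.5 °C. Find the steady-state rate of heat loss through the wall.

Resistance network (inner→outer):
  R_carbon steel = L/(kA) = 0.00367/(38.4·1.41) = 6.778×10^-5 K/W
  R_diatomaceous earth = L/(kA) = 0.0675/(0.106·1.41) = 0.4516 K/W
ΣR = 6.778×10^-5 + 0.4516 = 0.4517 K/W
Q = ΔT/ΣR = (246 °C − 31.5 °C)/0.4517 = 475 W

Q = 475 W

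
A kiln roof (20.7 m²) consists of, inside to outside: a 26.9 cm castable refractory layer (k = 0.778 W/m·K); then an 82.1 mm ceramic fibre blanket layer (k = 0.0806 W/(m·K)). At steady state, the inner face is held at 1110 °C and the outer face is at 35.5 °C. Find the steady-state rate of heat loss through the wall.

Series thermal resistances, inner to outer:
  R_castable refractory = L/(kA) = 0.269/(0.778·20.7) = 0.01670 K/W
  R_ceramic fibre blanket = L/(kA) = 0.0821/(0.0806·20.7) = 0.04921 K/W
ΣR = 0.01670 + 0.04921 = 0.06591 K/W
Q = ΔT/ΣR = (1110 °C − 35.5 °C)/0.06591 = 16300 W

Q = 16300 W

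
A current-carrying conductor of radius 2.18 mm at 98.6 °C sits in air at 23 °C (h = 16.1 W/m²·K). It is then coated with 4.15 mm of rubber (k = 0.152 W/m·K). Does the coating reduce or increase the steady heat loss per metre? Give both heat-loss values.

increases: 16.7 → 28.2 W/m

Critical radius for a cylinder: r_cr = k/h = 0.00944 m = 0.944 cm.
Outer radius after coating: r₂ = 0.00218 + 0.00415 = 0.00633 m.
Since r₁ < r_cr and r₂ ≤ r_cr, the coating moves toward the maximum at r_cr — heat loss rises.
Bare: R = 1/(2πr₁h) = 4.535 m·K/W; Q = 75.6/4.535 = 16.7 W/m.
Coated: R = R_cond + R_conv = 2.678 m·K/W; Q = 75.6/2.678 = 28.2 W/m.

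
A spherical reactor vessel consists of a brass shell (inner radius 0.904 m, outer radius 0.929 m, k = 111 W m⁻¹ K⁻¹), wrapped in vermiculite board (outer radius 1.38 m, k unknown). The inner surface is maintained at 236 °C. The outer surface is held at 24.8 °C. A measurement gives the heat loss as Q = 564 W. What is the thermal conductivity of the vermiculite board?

ΣR = ΔT/Q = |236 − 24.8|/564 = 0.3745 K/W
Known resistances:
  R_brass = (1/0.904 − 1/0.929)/(4πk) = 0.02977/(4π·111) = 2.134×10^-5 K/W
R_vermiculite board = ΣR − ΣR_known = 0.3745 − 2.134×10^-5 = 0.3745 K/W
(1/r₁−1/r₂)/(4πk) = 0.3745 ⇒ k = 0.3518/(4π·0.3745) = 0.0748 W/m·K

k = 0.0748 W/m·K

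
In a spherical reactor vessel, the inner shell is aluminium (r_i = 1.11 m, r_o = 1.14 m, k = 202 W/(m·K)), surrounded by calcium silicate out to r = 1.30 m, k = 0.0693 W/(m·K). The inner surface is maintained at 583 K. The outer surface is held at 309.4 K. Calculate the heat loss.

Q = 2210 W

Resistance network (inner→outer):
  R_aluminium = (1/1.11 − 1/1.14)/(4πk) = 0.02371/(4π·202) = 9.340×10^-6 K/W
  R_calcium silicate = (1/1.14 − 1/1.30)/(4πk) = 0.1080/(4π·0.0693) = 0.1240 K/W
ΣR = 9.340×10^-6 + 0.1240 = 0.1240 K/W
Q = ΔT/ΣR = (583 K − 309.4 K)/0.1240 = 2210 W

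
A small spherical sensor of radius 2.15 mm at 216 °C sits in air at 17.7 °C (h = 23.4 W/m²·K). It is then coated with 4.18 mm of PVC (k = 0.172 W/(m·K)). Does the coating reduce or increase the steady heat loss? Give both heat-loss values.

increases: 0.270 → 0.874 W

Critical radius for a sphere: r_cr = 2k/h = 0.0147 m = 1.47 cm.
Outer radius after coating: r₂ = 0.00215 + 0.00418 = 0.00633 m.
Since r₁ < r_cr and r₂ ≤ r_cr, the coating moves toward the maximum at r_cr — heat loss rises.
Bare: R = 1/(4πr₁²h) = 735.7 K/W; Q = 198.3/735.7 = 0.270 W.
Coated: R = R_cond + R_conv = 227.0 K/W; Q = 198.3/227.0 = 0.874 W.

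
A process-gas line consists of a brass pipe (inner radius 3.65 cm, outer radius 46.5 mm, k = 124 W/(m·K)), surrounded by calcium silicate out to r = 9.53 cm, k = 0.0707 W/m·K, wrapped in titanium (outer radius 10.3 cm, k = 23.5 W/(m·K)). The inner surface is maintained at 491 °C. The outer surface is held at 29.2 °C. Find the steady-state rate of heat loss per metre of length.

Series thermal resistances, inner to outer:
  R'_brass = ln(0.0465/0.0365)/(2πk) = 0.2421/(2π·124) = 3.108×10^-4 m·K/W
  R'_calcium silicate = ln(0.0953/0.0465)/(2πk) = 0.7176/(2π·0.0707) = 1.615 m·K/W
  R'_titanium = ln(0.103/0.0953)/(2πk) = 0.07770/(2π·23.5) = 5.262×10^-4 m·K/W
ΣR = 3.108×10^-4 + 1.615 + 5.262×10^-4 = 1.616 m·K/W
Q' = ΔT/ΣR = (491 °C − 29.2 °C)/1.616 = 286 W/m

Q' = 286 W/m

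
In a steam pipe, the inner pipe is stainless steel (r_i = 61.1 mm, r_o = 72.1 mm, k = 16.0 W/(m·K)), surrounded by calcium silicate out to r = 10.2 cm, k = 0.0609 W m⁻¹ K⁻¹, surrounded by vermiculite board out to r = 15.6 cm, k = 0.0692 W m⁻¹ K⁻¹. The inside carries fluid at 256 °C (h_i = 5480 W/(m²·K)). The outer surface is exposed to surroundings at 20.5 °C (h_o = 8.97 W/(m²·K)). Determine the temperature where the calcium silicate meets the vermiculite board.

Resistance network (inner→outer):
  R'_conv,in = 1/(2πr h) = 1/(2π·0.0611·5480) = 4.753×10^-4 m·K/W
  R'_stainless steel = ln(0.0721/0.0611)/(2πk) = 0.1655/(2π·16.0) = 0.001647 m·K/W
  R'_calcium silicate = ln(0.102/0.0721)/(2πk) = 0.3469/(2π·0.0609) = 0.9066 m·K/W
  R'_vermiculite board = ln(0.156/0.102)/(2πk) = 0.4249/(2π·0.0692) = 0.9772 m·K/W
  R'_conv,out = 1/(2πr h) = 1/(2π·0.156·8.97) = 0.1137 m·K/W
ΣR = 4.753×10^-4 + 0.001647 + 0.9066 + 0.9772 + 0.1137 = 2.000 m·K/W
Q' = ΔT/ΣR = (256 °C − 20.5 °C)/2.000 = 117.8 W/m
From the inner boundary to the calcium silicate/vermiculite board interface, ΣR_partial = 0.9087 m·K/W.
T_interface = T_in − Q'·ΣR_partial = 256 °C − (117.8)(0.9087) = 149 °C

T = 149 °C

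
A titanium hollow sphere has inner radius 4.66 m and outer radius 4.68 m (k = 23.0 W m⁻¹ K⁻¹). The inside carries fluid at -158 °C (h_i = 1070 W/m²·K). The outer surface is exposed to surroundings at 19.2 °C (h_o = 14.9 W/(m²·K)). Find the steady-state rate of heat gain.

Treat each layer as a resistance in series:
  R_conv,in = 1/(4πr²h) = 1/(4π·4.66²·1070) = 3.425×10^-6 K/W
  R_titanium = (1/4.66 − 1/4.68)/(4πk) = 9.171×10^-4/(4π·23.0) = 3.173×10^-6 K/W
  R_conv,out = 1/(4πr²h) = 1/(4π·4.68²·14.9) = 2.438×10^-4 K/W
ΣR = 3.425×10^-6 + 3.173×10^-6 + 2.438×10^-4 = 2.504×10^-4 K/W
Q = ΔT/ΣR = (-158 °C − 19.2 °C)/2.504×10^-4 = -7.08×10^5 W
(Negative Q ⇒ heat flows inward; heat gain = 7.08×10^5 W.)

Q = 7.08×10^5 W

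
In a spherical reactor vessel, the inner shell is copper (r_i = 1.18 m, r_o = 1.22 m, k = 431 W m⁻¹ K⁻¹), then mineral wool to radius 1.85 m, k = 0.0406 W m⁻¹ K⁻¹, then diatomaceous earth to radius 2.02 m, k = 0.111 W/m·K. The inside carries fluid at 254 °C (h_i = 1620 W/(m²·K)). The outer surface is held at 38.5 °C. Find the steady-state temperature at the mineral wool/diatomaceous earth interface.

T = 50.6 °C

Series thermal resistances, inner to outer:
  R_conv,in = 1/(4πr²h) = 1/(4π·1.18²·1620) = 3.528×10^-5 K/W
  R_copper = (1/1.18 − 1/1.22)/(4πk) = 0.02779/(4π·431) = 5.130×10^-6 K/W
  R_mineral wool = (1/1.22 − 1/1.85)/(4πk) = 0.2791/(4π·0.0406) = 0.5471 K/W
  R_diatomaceous earth = (1/1.85 − 1/2.02)/(4πk) = 0.04549/(4π·0.111) = 0.03261 K/W
ΣR = 3.528×10^-5 + 5.130×10^-6 + 0.5471 + 0.03261 = 0.5798 K/W
Q = ΔT/ΣR = (254 °C − 38.5 °C)/0.5798 = 371.7 W
From the inner boundary to the mineral wool/diatomaceous earth interface, ΣR_partial = 0.5471 K/W.
T_interface = T_in − Q·ΣR_partial = 254 °C − (371.7)(0.5471) = 50.6 °C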